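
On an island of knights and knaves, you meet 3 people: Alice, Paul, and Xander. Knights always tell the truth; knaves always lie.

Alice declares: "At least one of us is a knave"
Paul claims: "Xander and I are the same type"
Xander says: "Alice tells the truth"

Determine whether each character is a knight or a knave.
Alice is a knight.
Paul is a knave.
Xander is a knight.

Verification:
- Alice (knight) says "At least one of us is a knave" - this is TRUE because Paul is a knave.
- Paul (knave) says "Xander and I are the same type" - this is FALSE (a lie) because Paul is a knave and Xander is a knight.
- Xander (knight) says "Alice tells the truth" - this is TRUE because Alice is a knight.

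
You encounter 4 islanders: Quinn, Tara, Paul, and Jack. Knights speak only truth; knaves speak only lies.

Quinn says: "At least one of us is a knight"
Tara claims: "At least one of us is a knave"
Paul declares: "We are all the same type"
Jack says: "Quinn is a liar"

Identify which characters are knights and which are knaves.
Quinn is a knight.
Tara is a knight.
Paul is a knave.
Jack is a knave.

Verification:
- Quinn (knight) says "At least one of us is a knight" - this is TRUE because Quinn and Tara are knights.
- Tara (knight) says "At least one of us is a knave" - this is TRUE because Paul and Jack are knaves.
- Paul (knave) says "We are all the same type" - this is FALSE (a lie) because Quinn and Tara are knights and Paul and Jack are knaves.
- Jack (knave) says "Quinn is a liar" - this is FALSE (a lie) because Quinn is a knight.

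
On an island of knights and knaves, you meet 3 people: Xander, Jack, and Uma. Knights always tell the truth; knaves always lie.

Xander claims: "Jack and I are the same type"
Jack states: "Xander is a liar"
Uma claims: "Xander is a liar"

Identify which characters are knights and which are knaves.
Xander is a knave.
Jack is a knight.
Uma is a knight.

Verification:
- Xander (knave) says "Jack and I are the same type" - this is FALSE (a lie) because Xander is a knave and Jack is a knight.
- Jack (knight) says "Xander is a liar" - this is TRUE because Xander is a knave.
- Uma (knight) says "Xander is a liar" - this is TRUE because Xander is a knave.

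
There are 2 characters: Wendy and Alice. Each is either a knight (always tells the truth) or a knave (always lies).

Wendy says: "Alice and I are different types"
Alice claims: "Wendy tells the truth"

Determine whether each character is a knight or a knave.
Wendy is a knave.
Alice is a knave.

Verification:
- Wendy (knave) says "Alice and I are different types" - this is FALSE (a lie) because Wendy is a knave and Alice is a knave.
- Alice (knave) says "Wendy tells the truth" - this is FALSE (a lie) because Wendy is a knave.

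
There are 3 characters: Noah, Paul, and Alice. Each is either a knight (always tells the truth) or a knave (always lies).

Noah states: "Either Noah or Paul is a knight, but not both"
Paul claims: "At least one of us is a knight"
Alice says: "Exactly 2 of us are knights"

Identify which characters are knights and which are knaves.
Noah is a knave.
Paul is a knave.
Alice is a knave.

Verification:
- Noah (knave) says "Either Noah or Paul is a knight, but not both" - this is FALSE (a lie) because Noah is a knave and Paul is a knave.
- Paul (knave) says "At least one of us is a knight" - this is FALSE (a lie) because no one is a knight.
- Alice (knave) says "Exactly 2 of us are knights" - this is FALSE (a lie) because there are 0 knights.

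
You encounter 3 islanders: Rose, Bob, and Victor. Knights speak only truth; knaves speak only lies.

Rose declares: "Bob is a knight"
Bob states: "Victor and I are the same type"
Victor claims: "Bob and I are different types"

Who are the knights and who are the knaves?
Rose is a knave.
Bob is a knave.
Victor is a knight.

Verification:
- Rose (knave) says "Bob is a knight" - this is FALSE (a lie) because Bob is a knave.
- Bob (knave) says "Victor and I are the same type" - this is FALSE (a lie) because Bob is a knave and Victor is a knight.
- Victor (knight) says "Bob and I are different types" - this is TRUE because Victor is a knight and Bob is a knave.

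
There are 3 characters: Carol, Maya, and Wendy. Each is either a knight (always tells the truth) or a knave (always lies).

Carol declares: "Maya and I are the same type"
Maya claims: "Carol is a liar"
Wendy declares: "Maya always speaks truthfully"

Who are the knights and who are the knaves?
Carol is a knave.
Maya is a knight.
Wendy is a knight.

Verification:
- Carol (knave) says "Maya and I are the same type" - this is FALSE (a lie) because Carol is a knave and Maya is a knight.
- Maya (knight) says "Carol is a liar" - this is TRUE because Carol is a knave.
- Wendy (knight) says "Maya always speaks truthfully" - this is TRUE because Maya is a knight.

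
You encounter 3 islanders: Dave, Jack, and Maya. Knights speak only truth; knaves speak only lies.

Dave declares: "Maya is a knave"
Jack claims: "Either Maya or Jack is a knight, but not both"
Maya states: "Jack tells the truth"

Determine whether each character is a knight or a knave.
Dave is a knight.
Jack is a knave.
Maya is a knave.

Verification:
- Dave (knight) says "Maya is a knave" - this is TRUE because Maya is a knave.
- Jack (knave) says "Either Maya or Jack is a knight, but not both" - this is FALSE (a lie) because Maya is a knave and Jack is a knave.
- Maya (knave) says "Jack tells the truth" - this is FALSE (a lie) because Jack is a knave.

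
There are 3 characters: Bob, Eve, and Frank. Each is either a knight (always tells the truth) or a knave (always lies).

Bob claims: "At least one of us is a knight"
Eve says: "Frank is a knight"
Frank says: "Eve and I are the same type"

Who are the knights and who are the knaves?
Bob is a knight.
Eve is a knight.
Frank is a knight.

Verification:
- Bob (knight) says "At least one of us is a knight" - this is TRUE because Bob, Eve, and Frank are knights.
- Eve (knight) says "Frank is a knight" - this is TRUE because Frank is a knight.
- Frank (knight) says "Eve and I are the same type" - this is TRUE because Frank is a knight and Eve is a knight.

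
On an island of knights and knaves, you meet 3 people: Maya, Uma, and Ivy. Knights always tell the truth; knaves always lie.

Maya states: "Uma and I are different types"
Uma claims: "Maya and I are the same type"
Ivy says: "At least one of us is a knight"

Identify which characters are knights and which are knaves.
Maya is a knight.
Uma is a knave.
Ivy is a knight.

Verification:
- Maya (knight) says "Uma and I are different types" - this is TRUE because Maya is a knight and Uma is a knave.
- Uma (knave) says "Maya and I are the same type" - this is FALSE (a lie) because Uma is a knave and Maya is a knight.
- Ivy (knight) says "At least one of us is a knight" - this is TRUE because Maya and Ivy are knights.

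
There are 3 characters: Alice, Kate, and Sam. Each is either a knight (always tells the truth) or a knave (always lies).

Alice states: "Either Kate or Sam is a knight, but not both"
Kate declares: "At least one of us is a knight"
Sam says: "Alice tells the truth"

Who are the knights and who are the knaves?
Alice is a knave.
Kate is a knave.
Sam is a knave.

Verification:
- Alice (knave) says "Either Kate or Sam is a knight, but not both" - this is FALSE (a lie) because Kate is a knave and Sam is a knave.
- Kate (knave) says "At least one of us is a knight" - this is FALSE (a lie) because no one is a knight.
- Sam (knave) says "Alice tells the truth" - this is FALSE (a lie) because Alice is a knave.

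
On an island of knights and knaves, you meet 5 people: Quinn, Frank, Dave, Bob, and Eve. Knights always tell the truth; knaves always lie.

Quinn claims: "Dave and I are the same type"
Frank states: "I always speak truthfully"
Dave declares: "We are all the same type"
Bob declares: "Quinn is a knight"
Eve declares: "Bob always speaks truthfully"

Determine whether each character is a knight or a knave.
Quinn is a knight.
Frank is a knight.
Dave is a knight.
Bob is a knight.
Eve is a knight.

Verification:
- Quinn (knight) says "Dave and I are the same type" - this is TRUE because Quinn is a knight and Dave is a knight.
- Frank (knight) says "I always speak truthfully" - this is TRUE because Frank is a knight.
- Dave (knight) says "We are all the same type" - this is TRUE because Quinn, Frank, Dave, Bob, and Eve are knights.
- Bob (knight) says "Quinn is a knight" - this is TRUE because Quinn is a knight.
- Eve (knight) says "Bob always speaks truthfully" - this is TRUE because Bob is a knight.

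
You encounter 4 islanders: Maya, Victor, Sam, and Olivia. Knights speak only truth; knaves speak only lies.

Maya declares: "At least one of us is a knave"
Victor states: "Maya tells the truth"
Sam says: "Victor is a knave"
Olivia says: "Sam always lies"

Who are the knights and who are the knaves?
Maya is a knight.
Victor is a knight.
Sam is a knave.
Olivia is a knight.

Verification:
- Maya (knight) says "At least one of us is a knave" - this is TRUE because Sam is a knave.
- Victor (knight) says "Maya tells the truth" - this is TRUE because Maya is a knight.
- Sam (knave) says "Victor is a knave" - this is FALSE (a lie) because Victor is a knight.
- Olivia (knight) says "Sam always lies" - this is TRUE because Sam is a knave.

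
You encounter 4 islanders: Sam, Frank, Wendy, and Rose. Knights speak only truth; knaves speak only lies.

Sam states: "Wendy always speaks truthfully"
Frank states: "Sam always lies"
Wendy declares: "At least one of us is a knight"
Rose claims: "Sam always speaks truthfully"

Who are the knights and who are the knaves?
Sam is a knight.
Frank is a knave.
Wendy is a knight.
Rose is a knight.

Verification:
- Sam (knight) says "Wendy always speaks truthfully" - this is TRUE because Wendy is a knight.
- Frank (knave) says "Sam always lies" - this is FALSE (a lie) because Sam is a knight.
- Wendy (knight) says "At least one of us is a knight" - this is TRUE because Sam, Wendy, and Rose are knights.
- Rose (knight) says "Sam always speaks truthfully" - this is TRUE because Sam is a knight.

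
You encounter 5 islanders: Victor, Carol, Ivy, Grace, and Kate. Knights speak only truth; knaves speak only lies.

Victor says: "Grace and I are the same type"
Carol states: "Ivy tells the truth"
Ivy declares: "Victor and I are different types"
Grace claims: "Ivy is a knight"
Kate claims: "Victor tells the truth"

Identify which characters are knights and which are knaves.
Victor is a knave.
Carol is a knight.
Ivy is a knight.
Grace is a knight.
Kate is a knave.

Verification:
- Victor (knave) says "Grace and I are the same type" - this is FALSE (a lie) because Victor is a knave and Grace is a knight.
- Carol (knight) says "Ivy tells the truth" - this is TRUE because Ivy is a knight.
- Ivy (knight) says "Victor and I are different types" - this is TRUE because Ivy is a knight and Victor is a knave.
- Grace (knight) says "Ivy is a knight" - this is TRUE because Ivy is a knight.
- Kate (knave) says "Victor tells the truth" - this is FALSE (a lie) because Victor is a knave.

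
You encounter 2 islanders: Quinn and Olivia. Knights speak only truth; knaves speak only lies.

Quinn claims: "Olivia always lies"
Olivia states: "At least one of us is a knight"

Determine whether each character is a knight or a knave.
Quinn is a knave.
Olivia is a knight.

Verification:
- Quinn (knave) says "Olivia always lies" - this is FALSE (a lie) because Olivia is a knight.
- Olivia (knight) says "At least one of us is a knight" - this is TRUE because Olivia is a knight.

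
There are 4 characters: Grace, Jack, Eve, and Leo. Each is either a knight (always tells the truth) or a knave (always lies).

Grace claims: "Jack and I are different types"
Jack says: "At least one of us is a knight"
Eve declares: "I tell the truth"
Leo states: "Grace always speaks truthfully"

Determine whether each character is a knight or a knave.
Grace is a knave.
Jack is a knave.
Eve is a knave.
Leo is a knave.

Verification:
- Grace (knave) says "Jack and I are different types" - this is FALSE (a lie) because Grace is a knave and Jack is a knave.
- Jack (knave) says "At least one of us is a knight" - this is FALSE (a lie) because no one is a knight.
- Eve (knave) says "I tell the truth" - this is FALSE (a lie) because Eve is a knave.
- Leo (knave) says "Grace always speaks truthfully" - this is FALSE (a lie) because Grace is a knave.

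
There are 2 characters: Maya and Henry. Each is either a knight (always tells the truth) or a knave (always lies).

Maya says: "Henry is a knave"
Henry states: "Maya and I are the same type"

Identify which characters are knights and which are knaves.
Maya is a knight.
Henry is a knave.

Verification:
- Maya (knight) says "Henry is a knave" - this is TRUE because Henry is a knave.
- Henry (knave) says "Maya and I are the same type" - this is FALSE (a lie) because Henry is a knave and Maya is a knight.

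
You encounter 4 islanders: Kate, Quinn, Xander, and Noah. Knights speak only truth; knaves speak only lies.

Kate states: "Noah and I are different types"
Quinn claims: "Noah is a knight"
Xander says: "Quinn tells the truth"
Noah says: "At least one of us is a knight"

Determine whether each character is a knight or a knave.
Kate is a knave.
Quinn is a knave.
Xander is a knave.
Noah is a knave.

Verification:
- Kate (knave) says "Noah and I are different types" - this is FALSE (a lie) because Kate is a knave and Noah is a knave.
- Quinn (knave) says "Noah is a knight" - this is FALSE (a lie) because Noah is a knave.
- Xander (knave) says "Quinn tells the truth" - this is FALSE (a lie) because Quinn is a knave.
- Noah (knave) says "At least one of us is a knight" - this is FALSE (a lie) because no one is a knight.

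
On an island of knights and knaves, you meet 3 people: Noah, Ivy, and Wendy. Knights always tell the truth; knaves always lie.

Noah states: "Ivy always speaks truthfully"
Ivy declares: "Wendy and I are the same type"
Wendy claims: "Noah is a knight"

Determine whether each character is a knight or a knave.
Noah is a knight.
Ivy is a knight.
Wendy is a knight.

Verification:
- Noah (knight) says "Ivy always speaks truthfully" - this is TRUE because Ivy is a knight.
- Ivy (knight) says "Wendy and I are the same type" - this is TRUE because Ivy is a knight and Wendy is a knight.
- Wendy (knight) says "Noah is a knight" - this is TRUE because Noah is a knight.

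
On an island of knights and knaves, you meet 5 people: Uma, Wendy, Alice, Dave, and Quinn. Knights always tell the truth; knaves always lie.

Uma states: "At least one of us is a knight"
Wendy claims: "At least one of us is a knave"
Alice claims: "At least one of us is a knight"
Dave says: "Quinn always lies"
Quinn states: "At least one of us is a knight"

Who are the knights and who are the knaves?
Uma is a knight.
Wendy is a knight.
Alice is a knight.
Dave is a knave.
Quinn is a knight.

Verification:
- Uma (knight) says "At least one of us is a knight" - this is TRUE because Uma, Wendy, Alice, and Quinn are knights.
- Wendy (knight) says "At least one of us is a knave" - this is TRUE because Dave is a knave.
- Alice (knight) says "At least one of us is a knight" - this is TRUE because Uma, Wendy, Alice, and Quinn are knights.
- Dave (knave) says "Quinn always lies" - this is FALSE (a lie) because Quinn is a knight.
- Quinn (knight) says "At least one of us is a knight" - this is TRUE because Uma, Wendy, Alice, and Quinn are knights.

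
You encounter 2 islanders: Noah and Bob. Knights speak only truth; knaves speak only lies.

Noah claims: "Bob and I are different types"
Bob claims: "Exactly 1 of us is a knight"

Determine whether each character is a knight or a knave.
Noah is a knave.
Bob is a knave.

Verification:
- Noah (knave) says "Bob and I are different types" - this is FALSE (a lie) because Noah is a knave and Bob is a knave.
- Bob (knave) says "Exactly 1 of us is a knight" - this is FALSE (a lie) because there are 0 knights.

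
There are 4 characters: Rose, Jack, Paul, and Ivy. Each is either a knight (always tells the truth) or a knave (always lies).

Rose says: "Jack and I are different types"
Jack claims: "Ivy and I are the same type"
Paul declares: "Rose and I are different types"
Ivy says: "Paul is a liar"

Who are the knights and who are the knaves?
Rose is a knave.
Jack is a knave.
Paul is a knave.
Ivy is a knight.

Verification:
- Rose (knave) says "Jack and I are different types" - this is FALSE (a lie) because Rose is a knave and Jack is a knave.
- Jack (knave) says "Ivy and I are the same type" - this is FALSE (a lie) because Jack is a knave and Ivy is a knight.
- Paul (knave) says "Rose and I are different types" - this is FALSE (a lie) because Paul is a knave and Rose is a knave.
- Ivy (knight) says "Paul is a liar" - this is TRUE because Paul is a knave.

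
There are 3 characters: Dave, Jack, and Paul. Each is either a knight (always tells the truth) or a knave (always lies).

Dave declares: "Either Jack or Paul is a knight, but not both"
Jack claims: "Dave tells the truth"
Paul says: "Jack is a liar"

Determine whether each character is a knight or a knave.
Dave is a knight.
Jack is a knight.
Paul is a knave.

Verification:
- Dave (knight) says "Either Jack or Paul is a knight, but not both" - this is TRUE because Jack is a knight and Paul is a knave.
- Jack (knight) says "Dave tells the truth" - this is TRUE because Dave is a knight.
- Paul (knave) says "Jack is a liar" - this is FALSE (a lie) because Jack is a knight.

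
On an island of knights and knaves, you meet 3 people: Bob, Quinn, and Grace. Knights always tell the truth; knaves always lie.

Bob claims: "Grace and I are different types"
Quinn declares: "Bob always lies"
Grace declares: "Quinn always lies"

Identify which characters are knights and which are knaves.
Bob is a knave.
Quinn is a knight.
Grace is a knave.

Verification:
- Bob (knave) says "Grace and I are different types" - this is FALSE (a lie) because Bob is a knave and Grace is a knave.
- Quinn (knight) says "Bob always lies" - this is TRUE because Bob is a knave.
- Grace (knave) says "Quinn always lies" - this is FALSE (a lie) because Quinn is a knight.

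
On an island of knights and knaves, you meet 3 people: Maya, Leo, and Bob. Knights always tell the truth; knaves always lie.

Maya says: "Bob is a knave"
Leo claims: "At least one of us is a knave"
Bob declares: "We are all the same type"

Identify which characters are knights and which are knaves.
Maya is a knight.
Leo is a knight.
Bob is a knave.

Verification:
- Maya (knight) says "Bob is a knave" - this is TRUE because Bob is a knave.
- Leo (knight) says "At least one of us is a knave" - this is TRUE because Bob is a knave.
- Bob (knave) says "We are all the same type" - this is FALSE (a lie) because Maya and Leo are knights and Bob is a knave.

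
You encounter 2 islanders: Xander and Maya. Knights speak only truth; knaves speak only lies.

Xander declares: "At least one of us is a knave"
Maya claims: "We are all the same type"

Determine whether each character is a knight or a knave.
Xander is a knight.
Maya is a knave.

Verification:
- Xander (knight) says "At least one of us is a knave" - this is TRUE because Maya is a knave.
- Maya (knave) says "We are all the same type" - this is FALSE (a lie) because Xander is a knight and Maya is a knave.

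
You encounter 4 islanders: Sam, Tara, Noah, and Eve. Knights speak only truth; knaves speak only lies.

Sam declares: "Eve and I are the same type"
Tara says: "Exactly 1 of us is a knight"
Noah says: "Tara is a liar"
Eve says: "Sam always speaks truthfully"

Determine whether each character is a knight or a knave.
Sam is a knight.
Tara is a knave.
Noah is a knight.
Eve is a knight.

Verification:
- Sam (knight) says "Eve and I are the same type" - this is TRUE because Sam is a knight and Eve is a knight.
- Tara (knave) says "Exactly 1 of us is a knight" - this is FALSE (a lie) because there are 3 knights.
- Noah (knight) says "Tara is a liar" - this is TRUE because Tara is a knave.
- Eve (knight) says "Sam always speaks truthfully" - this is TRUE because Sam is a knight.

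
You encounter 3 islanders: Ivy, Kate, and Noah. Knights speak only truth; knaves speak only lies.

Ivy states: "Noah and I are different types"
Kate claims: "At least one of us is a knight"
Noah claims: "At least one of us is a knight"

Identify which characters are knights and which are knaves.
Ivy is a knave.
Kate is a knave.
Noah is a knave.

Verification:
- Ivy (knave) says "Noah and I are different types" - this is FALSE (a lie) because Ivy is a knave and Noah is a knave.
- Kate (knave) says "At least one of us is a knight" - this is FALSE (a lie) because no one is a knight.
- Noah (knave) says "At least one of us is a knight" - this is FALSE (a lie) because no one is a knight.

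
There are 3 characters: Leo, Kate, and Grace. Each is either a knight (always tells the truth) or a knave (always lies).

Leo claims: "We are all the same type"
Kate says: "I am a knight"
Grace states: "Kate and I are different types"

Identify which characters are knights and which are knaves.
Leo is a knave.
Kate is a knave.
Grace is a knight.

Verification:
- Leo (knave) says "We are all the same type" - this is FALSE (a lie) because Grace is a knight and Leo and Kate are knaves.
- Kate (knave) says "I am a knight" - this is FALSE (a lie) because Kate is a knave.
- Grace (knight) says "Kate and I are different types" - this is TRUE because Grace is a knight and Kate is a knave.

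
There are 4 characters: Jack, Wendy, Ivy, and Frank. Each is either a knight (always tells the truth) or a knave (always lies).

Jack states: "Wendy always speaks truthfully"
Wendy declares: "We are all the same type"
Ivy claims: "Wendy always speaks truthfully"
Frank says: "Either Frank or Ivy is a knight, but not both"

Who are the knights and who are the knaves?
Jack is a knave.
Wendy is a knave.
Ivy is a knave.
Frank is a knight.

Verification:
- Jack (knave) says "Wendy always speaks truthfully" - this is FALSE (a lie) because Wendy is a knave.
- Wendy (knave) says "We are all the same type" - this is FALSE (a lie) because Frank is a knight and Jack, Wendy, and Ivy are knaves.
- Ivy (knave) says "Wendy always speaks truthfully" - this is FALSE (a lie) because Wendy is a knave.
- Frank (knight) says "Either Frank or Ivy is a knight, but not both" - this is TRUE because Frank is a knight and Ivy is a knave.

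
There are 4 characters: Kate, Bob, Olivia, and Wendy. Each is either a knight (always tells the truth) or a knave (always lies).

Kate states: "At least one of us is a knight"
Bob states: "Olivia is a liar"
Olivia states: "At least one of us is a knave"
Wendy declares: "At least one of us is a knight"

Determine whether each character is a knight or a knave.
Kate is a knight.
Bob is a knave.
Olivia is a knight.
Wendy is a knight.

Verification:
- Kate (knight) says "At least one of us is a knight" - this is TRUE because Kate, Olivia, and Wendy are knights.
- Bob (knave) says "Olivia is a liar" - this is FALSE (a lie) because Olivia is a knight.
- Olivia (knight) says "At least one of us is a knave" - this is TRUE because Bob is a knave.
- Wendy (knight) says "At least one of us is a knight" - this is TRUE because Kate, Olivia, and Wendy are knights.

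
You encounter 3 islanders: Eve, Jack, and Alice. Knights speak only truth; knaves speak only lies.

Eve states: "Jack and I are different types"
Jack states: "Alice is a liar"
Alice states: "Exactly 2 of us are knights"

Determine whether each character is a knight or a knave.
Eve is a knight.
Jack is a knave.
Alice is a knight.

Verification:
- Eve (knight) says "Jack and I are different types" - this is TRUE because Eve is a knight and Jack is a knave.
- Jack (knave) says "Alice is a liar" - this is FALSE (a lie) because Alice is a knight.
- Alice (knight) says "Exactly 2 of us are knights" - this is TRUE because there are 2 knights.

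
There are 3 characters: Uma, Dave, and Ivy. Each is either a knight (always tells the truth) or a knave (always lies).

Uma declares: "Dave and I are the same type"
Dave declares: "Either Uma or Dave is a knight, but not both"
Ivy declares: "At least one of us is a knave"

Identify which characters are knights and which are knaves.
Uma is a knave.
Dave is a knight.
Ivy is a knight.

Verification:
- Uma (knave) says "Dave and I are the same type" - this is FALSE (a lie) because Uma is a knave and Dave is a knight.
- Dave (knight) says "Either Uma or Dave is a knight, but not both" - this is TRUE because Uma is a knave and Dave is a knight.
- Ivy (knight) says "At least one of us is a knave" - this is TRUE because Uma is a knave.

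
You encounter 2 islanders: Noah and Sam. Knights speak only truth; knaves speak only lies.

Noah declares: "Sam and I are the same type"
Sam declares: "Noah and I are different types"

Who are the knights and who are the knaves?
Noah is a knave.
Sam is a knight.

Verification:
- Noah (knave) says "Sam and I are the same type" - this is FALSE (a lie) because Noah is a knave and Sam is a knight.
- Sam (knight) says "Noah and I are different types" - this is TRUE because Sam is a knight and Noah is a knave.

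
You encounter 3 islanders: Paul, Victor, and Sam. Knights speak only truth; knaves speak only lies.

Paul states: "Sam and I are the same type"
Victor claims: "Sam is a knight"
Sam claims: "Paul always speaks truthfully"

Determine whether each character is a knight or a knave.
Paul is a knight.
Victor is a knight.
Sam is a knight.

Verification:
- Paul (knight) says "Sam and I are the same type" - this is TRUE because Paul is a knight and Sam is a knight.
- Victor (knight) says "Sam is a knight" - this is TRUE because Sam is a knight.
- Sam (knight) says "Paul always speaks truthfully" - this is TRUE because Paul is a knight.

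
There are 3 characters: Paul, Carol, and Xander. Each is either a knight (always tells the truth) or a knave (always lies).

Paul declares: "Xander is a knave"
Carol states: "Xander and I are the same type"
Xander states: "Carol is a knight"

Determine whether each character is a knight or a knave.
Paul is a knave.
Carol is a knight.
Xander is a knight.

Verification:
- Paul (knave) says "Xander is a knave" - this is FALSE (a lie) because Xander is a knight.
- Carol (knight) says "Xander and I are the same type" - this is TRUE because Carol is a knight and Xander is a knight.
- Xander (knight) says "Carol is a knight" - this is TRUE because Carol is a knight.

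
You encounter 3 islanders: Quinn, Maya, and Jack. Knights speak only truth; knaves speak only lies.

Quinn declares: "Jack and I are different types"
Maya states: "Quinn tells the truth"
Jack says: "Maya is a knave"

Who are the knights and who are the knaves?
Quinn is a knight.
Maya is a knight.
Jack is a knave.

Verification:
- Quinn (knight) says "Jack and I are different types" - this is TRUE because Quinn is a knight and Jack is a knave.
- Maya (knight) says "Quinn tells the truth" - this is TRUE because Quinn is a knight.
- Jack (knave) says "Maya is a knave" - this is FALSE (a lie) because Maya is a knight.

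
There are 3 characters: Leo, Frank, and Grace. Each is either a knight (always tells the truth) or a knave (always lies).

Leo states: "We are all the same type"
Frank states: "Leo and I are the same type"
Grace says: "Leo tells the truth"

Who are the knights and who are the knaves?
Leo is a knight.
Frank is a knight.
Grace is a knight.

Verification:
- Leo (knight) says "We are all the same type" - this is TRUE because Leo, Frank, and Grace are knights.
- Frank (knight) says "Leo and I are the same type" - this is TRUE because Frank is a knight and Leo is a knight.
- Grace (knight) says "Leo tells the truth" - this is TRUE because Leo is a knight.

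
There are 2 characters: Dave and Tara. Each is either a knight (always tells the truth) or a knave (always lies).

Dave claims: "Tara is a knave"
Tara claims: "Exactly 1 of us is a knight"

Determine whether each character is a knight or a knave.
Dave is a knave.
Tara is a knight.

Verification:
- Dave (knave) says "Tara is a knave" - this is FALSE (a lie) because Tara is a knight.
- Tara (knight) says "Exactly 1 of us is a knight" - this is TRUE because there are 1 knights.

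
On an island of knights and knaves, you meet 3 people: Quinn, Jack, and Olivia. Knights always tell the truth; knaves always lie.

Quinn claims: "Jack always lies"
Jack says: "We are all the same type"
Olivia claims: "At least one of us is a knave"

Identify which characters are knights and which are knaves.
Quinn is a knight.
Jack is a knave.
Olivia is a knight.

Verification:
- Quinn (knight) says "Jack always lies" - this is TRUE because Jack is a knave.
- Jack (knave) says "We are all the same type" - this is FALSE (a lie) because Quinn and Olivia are knights and Jack is a knave.
- Olivia (knight) says "At least one of us is a knave" - this is TRUE because Jack is a knave.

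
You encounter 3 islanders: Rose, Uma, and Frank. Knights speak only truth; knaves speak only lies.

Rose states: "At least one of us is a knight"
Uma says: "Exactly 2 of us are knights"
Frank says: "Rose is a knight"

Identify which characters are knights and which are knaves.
Rose is a knave.
Uma is a knave.
Frank is a knave.

Verification:
- Rose (knave) says "At least one of us is a knight" - this is FALSE (a lie) because no one is a knight.
- Uma (knave) says "Exactly 2 of us are knights" - this is FALSE (a lie) because there are 0 knights.
- Frank (knave) says "Rose is a knight" - this is FALSE (a lie) because Rose is a knave.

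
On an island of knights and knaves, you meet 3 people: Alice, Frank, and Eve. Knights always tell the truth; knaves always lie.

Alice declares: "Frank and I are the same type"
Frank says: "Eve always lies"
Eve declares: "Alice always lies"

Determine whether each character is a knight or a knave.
Alice is a knight.
Frank is a knight.
Eve is a knave.

Verification:
- Alice (knight) says "Frank and I are the same type" - this is TRUE because Alice is a knight and Frank is a knight.
- Frank (knight) says "Eve always lies" - this is TRUE because Eve is a knave.
- Eve (knave) says "Alice always lies" - this is FALSE (a lie) because Alice is a knight.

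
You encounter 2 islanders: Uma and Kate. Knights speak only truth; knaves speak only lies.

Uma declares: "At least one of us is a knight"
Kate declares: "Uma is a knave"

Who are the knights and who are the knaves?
Uma is a knight.
Kate is a knave.

Verification:
- Uma (knight) says "At least one of us is a knight" - this is TRUE because Uma is a knight.
- Kate (knave) says "Uma is a knave" - this is FALSE (a lie) because Uma is a knight.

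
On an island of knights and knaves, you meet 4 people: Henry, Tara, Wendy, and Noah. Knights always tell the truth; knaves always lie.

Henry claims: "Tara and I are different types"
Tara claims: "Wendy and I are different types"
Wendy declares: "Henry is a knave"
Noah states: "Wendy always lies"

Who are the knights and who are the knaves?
Henry is a knight.
Tara is a knave.
Wendy is a knave.
Noah is a knight.

Verification:
- Henry (knight) says "Tara and I are different types" - this is TRUE because Henry is a knight and Tara is a knave.
- Tara (knave) says "Wendy and I are different types" - this is FALSE (a lie) because Tara is a knave and Wendy is a knave.
- Wendy (knave) says "Henry is a knave" - this is FALSE (a lie) because Henry is a knight.
- Noah (knight) says "Wendy always lies" - this is TRUE because Wendy is a knave.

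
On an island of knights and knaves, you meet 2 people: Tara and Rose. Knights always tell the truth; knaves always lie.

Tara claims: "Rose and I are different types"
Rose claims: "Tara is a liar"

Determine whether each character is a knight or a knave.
Tara is a knight.
Rose is a knave.

Verification:
- Tara (knight) says "Rose and I are different types" - this is TRUE because Tara is a knight and Rose is a knave.
- Rose (knave) says "Tara is a liar" - this is FALSE (a lie) because Tara is a knight.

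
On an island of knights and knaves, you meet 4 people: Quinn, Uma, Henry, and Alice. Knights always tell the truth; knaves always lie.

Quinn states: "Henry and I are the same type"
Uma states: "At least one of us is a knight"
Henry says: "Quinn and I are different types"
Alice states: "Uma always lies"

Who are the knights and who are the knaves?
Quinn is a knave.
Uma is a knight.
Henry is a knight.
Alice is a knave.

Verification:
- Quinn (knave) says "Henry and I are the same type" - this is FALSE (a lie) because Quinn is a knave and Henry is a knight.
- Uma (knight) says "At least one of us is a knight" - this is TRUE because Uma and Henry are knights.
- Henry (knight) says "Quinn and I are different types" - this is TRUE because Henry is a knight and Quinn is a knave.
- Alice (knave) says "Uma always lies" - this is FALSE (a lie) because Uma is a knight.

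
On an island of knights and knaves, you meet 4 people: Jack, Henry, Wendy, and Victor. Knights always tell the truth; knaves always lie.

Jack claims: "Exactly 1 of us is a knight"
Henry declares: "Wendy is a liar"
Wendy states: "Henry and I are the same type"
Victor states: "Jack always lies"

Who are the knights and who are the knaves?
Jack is a knave.
Henry is a knight.
Wendy is a knave.
Victor is a knight.

Verification:
- Jack (knave) says "Exactly 1 of us is a knight" - this is FALSE (a lie) because there are 2 knights.
- Henry (knight) says "Wendy is a liar" - this is TRUE because Wendy is a knave.
- Wendy (knave) says "Henry and I are the same type" - this is FALSE (a lie) because Wendy is a knave and Henry is a knight.
- Victor (knight) says "Jack always lies" - this is TRUE because Jack is a knave.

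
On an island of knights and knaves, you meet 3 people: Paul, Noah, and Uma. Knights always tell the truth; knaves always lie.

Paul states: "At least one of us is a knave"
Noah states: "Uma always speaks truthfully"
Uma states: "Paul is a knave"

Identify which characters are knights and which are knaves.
Paul is a knight.
Noah is a knave.
Uma is a knave.

Verification:
- Paul (knight) says "At least one of us is a knave" - this is TRUE because Noah and Uma are knaves.
- Noah (knave) says "Uma always speaks truthfully" - this is FALSE (a lie) because Uma is a knave.
- Uma (knave) says "Paul is a knave" - this is FALSE (a lie) because Paul is a knight.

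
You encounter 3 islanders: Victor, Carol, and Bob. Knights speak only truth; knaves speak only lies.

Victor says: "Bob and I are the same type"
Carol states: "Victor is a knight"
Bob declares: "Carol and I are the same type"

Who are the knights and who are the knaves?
Victor is a knight.
Carol is a knight.
Bob is a knight.

Verification:
- Victor (knight) says "Bob and I are the same type" - this is TRUE because Victor is a knight and Bob is a knight.
- Carol (knight) says "Victor is a knight" - this is TRUE because Victor is a knight.
- Bob (knight) says "Carol and I are the same type" - this is TRUE because Bob is a knight and Carol is a knight.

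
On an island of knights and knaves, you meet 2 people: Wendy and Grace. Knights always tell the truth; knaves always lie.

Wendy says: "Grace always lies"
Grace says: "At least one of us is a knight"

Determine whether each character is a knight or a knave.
Wendy is a knave.
Grace is a knight.

Verification:
- Wendy (knave) says "Grace always lies" - this is FALSE (a lie) because Grace is a knight.
- Grace (knight) says "At least one of us is a knight" - this is TRUE because Grace is a knight.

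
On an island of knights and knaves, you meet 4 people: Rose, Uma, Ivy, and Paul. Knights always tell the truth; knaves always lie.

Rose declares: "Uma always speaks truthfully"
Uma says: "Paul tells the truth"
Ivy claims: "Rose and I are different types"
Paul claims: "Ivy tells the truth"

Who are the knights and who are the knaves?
Rose is a knave.
Uma is a knave.
Ivy is a knave.
Paul is a knave.

Verification:
- Rose (knave) says "Uma always speaks truthfully" - this is FALSE (a lie) because Uma is a knave.
- Uma (knave) says "Paul tells the truth" - this is FALSE (a lie) because Paul is a knave.
- Ivy (knave) says "Rose and I are different types" - this is FALSE (a lie) because Ivy is a knave and Rose is a knave.
- Paul (knave) says "Ivy tells the truth" - this is FALSE (a lie) because Ivy is a knave.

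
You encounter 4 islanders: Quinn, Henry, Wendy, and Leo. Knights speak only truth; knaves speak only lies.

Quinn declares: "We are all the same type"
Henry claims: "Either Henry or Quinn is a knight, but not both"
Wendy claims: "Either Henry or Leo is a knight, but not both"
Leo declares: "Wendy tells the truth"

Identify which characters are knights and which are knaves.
Quinn is a knave.
Henry is a knave.
Wendy is a knight.
Leo is a knight.

Verification:
- Quinn (knave) says "We are all the same type" - this is FALSE (a lie) because Wendy and Leo are knights and Quinn and Henry are knaves.
- Henry (knave) says "Either Henry or Quinn is a knight, but not both" - this is FALSE (a lie) because Henry is a knave and Quinn is a knave.
- Wendy (knight) says "Either Henry or Leo is a knight, but not both" - this is TRUE because Henry is a knave and Leo is a knight.
- Leo (knight) says "Wendy tells the truth" - this is TRUE because Wendy is a knight.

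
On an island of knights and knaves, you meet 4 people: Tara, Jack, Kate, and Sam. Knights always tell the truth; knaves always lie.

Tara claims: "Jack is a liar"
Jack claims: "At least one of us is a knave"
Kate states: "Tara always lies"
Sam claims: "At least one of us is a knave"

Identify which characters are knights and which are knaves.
Tara is a knave.
Jack is a knight.
Kate is a knight.
Sam is a knight.

Verification:
- Tara (knave) says "Jack is a liar" - this is FALSE (a lie) because Jack is a knight.
- Jack (knight) says "At least one of us is a knave" - this is TRUE because Tara is a knave.
- Kate (knight) says "Tara always lies" - this is TRUE because Tara is a knave.
- Sam (knight) says "At least one of us is a knave" - this is TRUE because Tara is a knave.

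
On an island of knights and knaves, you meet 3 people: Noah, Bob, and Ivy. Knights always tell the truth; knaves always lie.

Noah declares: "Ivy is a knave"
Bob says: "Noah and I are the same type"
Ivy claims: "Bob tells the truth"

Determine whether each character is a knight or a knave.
Noah is a knight.
Bob is a knave.
Ivy is a knave.

Verification:
- Noah (knight) says "Ivy is a knave" - this is TRUE because Ivy is a knave.
- Bob (knave) says "Noah and I are the same type" - this is FALSE (a lie) because Bob is a knave and Noah is a knight.
- Ivy (knave) says "Bob tells the truth" - this is FALSE (a lie) because Bob is a knave.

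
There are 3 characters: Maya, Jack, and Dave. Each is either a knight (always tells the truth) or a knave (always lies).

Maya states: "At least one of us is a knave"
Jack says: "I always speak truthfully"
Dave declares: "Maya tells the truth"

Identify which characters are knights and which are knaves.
Maya is a knight.
Jack is a knave.
Dave is a knight.

Verification:
- Maya (knight) says "At least one of us is a knave" - this is TRUE because Jack is a knave.
- Jack (knave) says "I always speak truthfully" - this is FALSE (a lie) because Jack is a knave.
- Dave (knight) says "Maya tells the truth" - this is TRUE because Maya is a knight.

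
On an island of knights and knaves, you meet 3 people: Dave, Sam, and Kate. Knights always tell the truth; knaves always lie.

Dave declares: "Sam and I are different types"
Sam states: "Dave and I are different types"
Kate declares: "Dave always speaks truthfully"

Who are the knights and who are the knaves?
Dave is a knave.
Sam is a knave.
Kate is a knave.

Verification:
- Dave (knave) says "Sam and I are different types" - this is FALSE (a lie) because Dave is a knave and Sam is a knave.
- Sam (knave) says "Dave and I are different types" - this is FALSE (a lie) because Sam is a knave and Dave is a knave.
- Kate (knave) says "Dave always speaks truthfully" - this is FALSE (a lie) because Dave is a knave.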